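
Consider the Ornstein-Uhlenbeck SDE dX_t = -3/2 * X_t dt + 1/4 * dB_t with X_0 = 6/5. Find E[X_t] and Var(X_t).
E[X_t] = 6*exp(-3*t/2)/5; Var(X_t) = 1/48 - exp(-3*t)/48

The OU SDE dX = -theta X dt + sigma dB admits the integrating factor exp(theta t): d(exp(theta t) X_t) = sigma exp(theta t) dB_t. Integrating from 0 to t:
  X_t = x_0 * exp(-theta t) + sigma * int_0^t exp(-theta (t-s)) dB_s.
The Itô integral has mean 0 and (by the Itô isometry) variance sigma^2 * int_0^t exp(-2 theta (t - s)) ds = sigma^2 * (1 - exp(-2 theta t)) / (2 theta).
With theta = 3/2, sigma = 1/4, x_0 = 6/5:
  E[X_t] = 6/5 * exp(-3/2 t) = 6*exp(-3*t/2)/5
  Var(X_t) = (1/4)^2 * (1 - exp(-2*3/2 t)) / (2 * 3/2) = 1/48 - exp(-3*t)/48.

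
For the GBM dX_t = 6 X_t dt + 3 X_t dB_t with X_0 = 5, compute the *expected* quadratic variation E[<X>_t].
E[<X>_t] = 75*exp(21*t)/7 - 75/7

<X>_t = int_0^t (3 * X_s)^2 ds. Taking expectation inside the integral: E[<X>_t] = 3^2 * int_0^t E[X_s^2] ds. For GBM, E[X_s^2] = x_0^2 * exp((2 mu + sigma^2) s). Integrating:
  E[<X>_t] = 3^2 * 5^2 * (exp((2*6 + 3^2) t) - 1) / (2*6 + 3^2)
           = 3^2 * 5^2 * (exp(21 t) - 1) / 21 = 75*exp(21*t)/7 - 75/7.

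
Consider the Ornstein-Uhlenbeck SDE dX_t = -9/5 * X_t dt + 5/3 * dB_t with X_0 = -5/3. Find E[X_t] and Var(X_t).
E[X_t] = -5*exp(-9*t/5)/3; Var(X_t) = 125/162 - 125*exp(-18*t/5)/162

The OU SDE dX = -theta X dt + sigma dB admits the integrating factor exp(theta t): d(exp(theta t) X_t) = sigma exp(theta t) dB_t. Integrating from 0 to t:
  X_t = x_0 * exp(-theta t) + sigma * int_0^t exp(-theta (t-s)) dB_s.
The Itô integral has mean 0 and (by the Itô isometry) variance sigma^2 * int_0^t exp(-2 theta (t - s)) ds = sigma^2 * (1 - exp(-2 theta t)) / (2 theta).
With theta = 9/5, sigma = 5/3, x_0 = -5/3:
  E[X_t] = -5/3 * exp(-9/5 t) = -5*exp(-9*t/5)/3
  Var(X_t) = (5/3)^2 * (1 - exp(-2*9/5 t)) / (2 * 9/5) = 125/162 - 125*exp(-18*t/5)/162.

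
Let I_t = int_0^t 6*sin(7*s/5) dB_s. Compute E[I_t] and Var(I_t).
E[I_t] = 0; Var(I_t) = 18*t - 45*sin(14*t/5)/7

The Itô integral of a deterministic integrand f(s) has mean 0 because each increment f(s) * (B_{s+ds} - B_s) has mean 0. By the Itô isometry:
  Var( int_0^t f(s) dB_s ) = E[ (int_0^t f(s) dB_s)^2 ] = int_0^t f(s)^2 ds.
Here f(s) = 6*sin(7*s/5), so f(s)^2 = 36*sin(7*s/5)^2. Integrate:
  int_0^t (36*sin(7*s/5)^2) ds = 18*t - 45*sin(14*t/5)/7.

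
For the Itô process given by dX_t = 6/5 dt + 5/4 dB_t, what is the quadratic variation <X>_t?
<X>_t = 25*t/16

For an Itô process dX_t = a(t) dt + b(t) dB_t, the quadratic variation is <X>_t = int_0^t b(s)^2 ds (the drift term does not contribute). Here b(s) = 5/4, so
  b(s)^2 = 25/16.
Integrating from 0 to t:
  <X>_t = int_0^t (25/16) ds = 25*t/16.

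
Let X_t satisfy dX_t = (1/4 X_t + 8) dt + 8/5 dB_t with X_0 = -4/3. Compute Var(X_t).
Var(X_t) = 128*exp(t/2)/25 - 128/25

The variance V(t) = Var(X_t) satisfies V'(t) = 2 a V(t) + c^2 with V(0) = 0 (drift coefficient is linear in X, diffusion is constant). With a = 1/4, c = 8/5, the solution is
  V(t) = (c^2 / (2 a)) * (exp(2 a t) - 1)
       = ((8/5)^2 / (2*(1/4))) * (exp((1/2) t) - 1)
       = 128*exp(t/2)/25 - 128/25.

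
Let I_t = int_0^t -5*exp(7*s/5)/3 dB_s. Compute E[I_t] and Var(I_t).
E[I_t] = 0; Var(I_t) = 125*exp(14*t/5)/126 - 125/126

The Itô integral of a deterministic integrand f(s) has mean 0 because each increment f(s) * (B_{s+ds} - B_s) has mean 0. By the Itô isometry:
  Var( int_0^t f(s) dB_s ) = E[ (int_0^t f(s) dB_s)^2 ] = int_0^t f(s)^2 ds.
Here f(s) = -5*exp(7*s/5)/3, so f(s)^2 = 25*exp(14*s/5)/9. Integrate:
  int_0^t (25*exp(14*s/5)/9) ds = 125*exp(14*t/5)/126 - 125/126.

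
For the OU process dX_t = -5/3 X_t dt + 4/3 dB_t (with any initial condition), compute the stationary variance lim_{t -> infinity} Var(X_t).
lim Var(X_t) = 8/15

The OU SDE dX = -theta X dt + sigma dB admits the integrating factor exp(theta t): d(exp(theta t) X_t) = sigma exp(theta t) dB_t. Integrating from 0 to t gives X_t = x_0 * exp(-theta t) + sigma * int_0^t exp(-theta (t-s)) dB_s for any initial x_0. The Itô integral has variance (by the Itô isometry) sigma^2 * int_0^t exp(-2 theta (t - s)) ds = sigma^2 * (1 - exp(-2 theta t)) / (2 theta), independent of x_0.
With theta = 5/3, sigma = 4/3:
  Var(X_t) = (4/3)^2 * (1 - exp(-2*5/3 t)) / (2 * 5/3) = 8/15 - 8*exp(-10*t/3)/15.
As t -> infinity, exp(-2*5/3 t) -> 0, so the stationary variance is sigma^2 / (2 theta) = 8/15.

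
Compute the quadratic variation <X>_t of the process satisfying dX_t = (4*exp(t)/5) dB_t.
<X>_t = 8*exp(2*t)/25 - 8/25

For an Itô process dX_t = a(t) dt + b(t) dB_t, the quadratic variation is <X>_t = int_0^t b(s)^2 ds (the drift term does not contribute). Here b(s) = 4*exp(s)/5, so
  b(s)^2 = 16*exp(2*s)/25.
Integrating from 0 to t:
  <X>_t = int_0^t (16*exp(2*s)/25) ds = 8*exp(2*t)/25 - 8/25.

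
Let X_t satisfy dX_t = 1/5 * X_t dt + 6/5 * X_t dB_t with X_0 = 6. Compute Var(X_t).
Var(X_t) = 36*(exp(36*t/25) - 1)*exp(2*t/5)

For GBM dX = mu X dt + sigma X dB with X_0 = x_0, apply Itô to Y = log X: dY = (mu - sigma^2/2) dt + sigma dB, so Y_t = log(x_0) + (mu - sigma^2/2) t + sigma B_t and hence X_t = x_0 * exp((mu - sigma^2/2) t + sigma B_t).
With mu = 1/5, sigma = 6/5, x_0 = 6, this gives:
  X_t = 6 * exp((-13/25) * t + (6/5) * B_t).
Since sigma*B_t ~ Normal(0, sigma^2 t), E[exp(sigma*B_t)] = exp(sigma^2 t / 2); so E[X_t] = x_0 * exp((mu - sigma^2/2) t) * exp(sigma^2 t / 2) = x_0 * exp(mu t) = 6*exp(t/5).
Var(X_t) = E[X_t^2] - (E[X_t])^2 = x_0^2 * exp(2 mu t) * (exp(sigma^2 t) - 1) = 36*(exp(36*t/25) - 1)*exp(2*t/5).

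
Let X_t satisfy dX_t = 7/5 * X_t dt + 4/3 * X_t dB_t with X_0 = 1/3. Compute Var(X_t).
Var(X_t) = (exp(16*t/9) - 1)*exp(14*t/5)/9

For GBM dX = mu X dt + sigma X dB with X_0 = x_0, apply Itô to Y = log X: dY = (mu - sigma^2/2) dt + sigma dB, so Y_t = log(x_0) + (mu - sigma^2/2) t + sigma B_t and hence X_t = x_0 * exp((mu - sigma^2/2) t + sigma B_t).
With mu = 7/5, sigma = 4/3, x_0 = 1/3, this gives:
  X_t = 1/3 * exp((23/45) * t + (4/3) * B_t).
Since sigma*B_t ~ Normal(0, sigma^2 t), E[exp(sigma*B_t)] = exp(sigma^2 t / 2); so E[X_t] = x_0 * exp((mu - sigma^2/2) t) * exp(sigma^2 t / 2) = x_0 * exp(mu t) = exp(7*t/5)/3.
Var(X_t) = E[X_t^2] - (E[X_t])^2 = x_0^2 * exp(2 mu t) * (exp(sigma^2 t) - 1) = (exp(16*t/9) - 1)*exp(14*t/5)/9.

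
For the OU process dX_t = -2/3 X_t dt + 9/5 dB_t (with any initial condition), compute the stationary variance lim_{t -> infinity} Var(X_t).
lim Var(X_t) = 243/100

The OU SDE dX = -theta X dt + sigma dB admits the integrating factor exp(theta t): d(exp(theta t) X_t) = sigma exp(theta t) dB_t. Integrating from 0 to t gives X_t = x_0 * exp(-theta t) + sigma * int_0^t exp(-theta (t-s)) dB_s for any initial x_0. The Itô integral has variance (by the Itô isometry) sigma^2 * int_0^t exp(-2 theta (t - s)) ds = sigma^2 * (1 - exp(-2 theta t)) / (2 theta), independent of x_0.
With theta = 2/3, sigma = 9/5:
  Var(X_t) = (9/5)^2 * (1 - exp(-2*2/3 t)) / (2 * 2/3) = 243/100 - 243*exp(-4*t/3)/100.
As t -> infinity, exp(-2*2/3 t) -> 0, so the stationary variance is sigma^2 / (2 theta) = 243/100.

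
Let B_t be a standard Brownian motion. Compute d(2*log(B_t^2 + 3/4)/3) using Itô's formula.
d(2*log(B_t^2 + 3/4)/3) = (8*(3 - 4*B_t^2)/(3*(4*B_t^2 + 3)^2)) dt + (16*B_t/(3*(4*B_t^2 + 3))) dB_t

Itô's formula for f(B_t) gives d f(B_t) = f'(B_t) dB_t + (1/2) f''(B_t) dt. Compute derivatives of f(x) = 2*log(x^2 + 3/4)/3:
  f'(x)  = 16*x/(3*(4*x^2 + 3))
  f''(x) = 16*(3 - 4*x^2)/(3*(4*x^2 + 3)^2)
Substitute x = B_t and multiply the f'' term by 1/2:
  drift     = (1/2) * (16*(3 - 4*x^2)/(3*(4*x^2 + 3)^2)) evaluated at B_t = 8*(3 - 4*B_t^2)/(3*(4*B_t^2 + 3)^2)
  diffusion = (16*x/(3*(4*x^2 + 3))) evaluated at B_t = 16*B_t/(3*(4*B_t^2 + 3))
Therefore d(2*log(B_t^2 + 3/4)/3) = (8*(3 - 4*B_t^2)/(3*(4*B_t^2 + 3)^2)) dt + (16*B_t/(3*(4*B_t^2 + 3))) dB_t.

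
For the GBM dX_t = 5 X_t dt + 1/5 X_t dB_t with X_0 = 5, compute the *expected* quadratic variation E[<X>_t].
E[<X>_t] = 25*exp(251*t/25)/251 - 25/251

<X>_t = int_0^t ((1/5) * X_s)^2 ds. Taking expectation inside the integral: E[<X>_t] = (1/5)^2 * int_0^t E[X_s^2] ds. For GBM, E[X_s^2] = x_0^2 * exp((2 mu + sigma^2) s). Integrating:
  E[<X>_t] = (1/5)^2 * 5^2 * (exp((2*5 + (1/5)^2) t) - 1) / (2*5 + (1/5)^2)
           = (1/5)^2 * 5^2 * (exp((251/25) t) - 1) / (251/25) = 25*exp(251*t/25)/251 - 25/251.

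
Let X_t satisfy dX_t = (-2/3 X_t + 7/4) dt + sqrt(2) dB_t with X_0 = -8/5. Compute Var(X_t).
Var(X_t) = 3/2 - 3*exp(-4*t/3)/2

The variance V(t) = Var(X_t) satisfies V'(t) = 2 a V(t) + c^2 with V(0) = 0 (drift coefficient is linear in X, diffusion is constant). With a = -2/3, c = sqrt(2), the solution is
  V(t) = (c^2 / (2 a)) * (exp(2 a t) - 1)
       = (sqrt(2)^2 / (2*(-2/3))) * (exp((-4/3) t) - 1)
       = 3/2 - 3*exp(-4*t/3)/2.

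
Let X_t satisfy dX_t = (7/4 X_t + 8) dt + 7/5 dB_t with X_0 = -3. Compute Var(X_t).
Var(X_t) = 14*exp(7*t/2)/25 - 14/25

The variance V(t) = Var(X_t) satisfies V'(t) = 2 a V(t) + c^2 with V(0) = 0 (drift coefficient is linear in X, diffusion is constant). With a = 7/4, c = 7/5, the solution is
  V(t) = (c^2 / (2 a)) * (exp(2 a t) - 1)
       = ((7/5)^2 / (2*(7/4))) * (exp((7/2) t) - 1)
       = 14*exp(7*t/2)/25 - 14/25.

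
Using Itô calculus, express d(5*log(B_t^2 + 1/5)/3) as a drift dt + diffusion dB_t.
d(5*log(B_t^2 + 1/5)/3) = (25*(1 - 5*B_t^2)/(3*(5*B_t^2 + 1)^2)) dt + (50*B_t/(3*(5*B_t^2 + 1))) dB_t

Itô's formula for f(B_t) gives d f(B_t) = f'(B_t) dB_t + (1/2) f''(B_t) dt. Compute derivatives of f(x) = 5*log(x^2 + 1/5)/3:
  f'(x)  = 50*x/(3*(5*x^2 + 1))
  f''(x) = 50*(1 - 5*x^2)/(3*(5*x^2 + 1)^2)
Substitute x = B_t and multiply the f'' term by 1/2:
  drift     = (1/2) * (50*(1 - 5*x^2)/(3*(5*x^2 + 1)^2)) evaluated at B_t = 25*(1 - 5*B_t^2)/(3*(5*B_t^2 + 1)^2)
  diffusion = (50*x/(3*(5*x^2 + 1))) evaluated at B_t = 50*B_t/(3*(5*B_t^2 + 1))
Therefore d(5*log(B_t^2 + 1/5)/3) = (25*(1 - 5*B_t^2)/(3*(5*B_t^2 + 1)^2)) dt + (50*B_t/(3*(5*B_t^2 + 1))) dB_t.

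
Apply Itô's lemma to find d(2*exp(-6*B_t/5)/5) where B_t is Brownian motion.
d(2*exp(-6*B_t/5)/5) = (36*exp(-6*B_t/5)/125) dt + (-12*exp(-6*B_t/5)/25) dB_t

Itô's formula for f(B_t) gives d f(B_t) = f'(B_t) dB_t + (1/2) f''(B_t) dt. Compute derivatives of f(x) = 2*exp(-6*x/5)/5:
  f'(x)  = -12*exp(-6*x/5)/25
  f''(x) = 72*exp(-6*x/5)/125
Substitute x = B_t and multiply the f'' term by 1/2:
  drift     = (1/2) * (72*exp(-6*x/5)/125) evaluated at B_t = 36*exp(-6*B_t/5)/125
  diffusion = (-12*exp(-6*x/5)/25) evaluated at B_t = -12*exp(-6*B_t/5)/25
Therefore d(2*exp(-6*B_t/5)/5) = (36*exp(-6*B_t/5)/125) dt + (-12*exp(-6*B_t/5)/25) dB_t.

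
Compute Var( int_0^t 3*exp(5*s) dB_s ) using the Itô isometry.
Var = 9*exp(10*t)/10 - 9/10

The Itô integral of a deterministic integrand f(s) has mean 0 because each increment f(s) * (B_{s+ds} - B_s) has mean 0. By the Itô isometry:
  Var( int_0^t f(s) dB_s ) = E[ (int_0^t f(s) dB_s)^2 ] = int_0^t f(s)^2 ds.
Here f(s) = 3*exp(5*s), so f(s)^2 = 9*exp(10*s). Integrate:
  int_0^t (9*exp(10*s)) ds = 9*exp(10*t)/10 - 9/10.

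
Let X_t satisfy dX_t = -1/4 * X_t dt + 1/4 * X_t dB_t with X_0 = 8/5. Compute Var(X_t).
Var(X_t) = (64*exp(t/16) - 64)*exp(-t/2)/25

For GBM dX = mu X dt + sigma X dB with X_0 = x_0, apply Itô to Y = log X: dY = (mu - sigma^2/2) dt + sigma dB, so Y_t = log(x_0) + (mu - sigma^2/2) t + sigma B_t and hence X_t = x_0 * exp((mu - sigma^2/2) t + sigma B_t).
With mu = -1/4, sigma = 1/4, x_0 = 8/5, this gives:
  X_t = 8/5 * exp((-9/32) * t + (1/4) * B_t).
Since sigma*B_t ~ Normal(0, sigma^2 t), E[exp(sigma*B_t)] = exp(sigma^2 t / 2); so E[X_t] = x_0 * exp((mu - sigma^2/2) t) * exp(sigma^2 t / 2) = x_0 * exp(mu t) = 8*exp(-t/4)/5.
Var(X_t) = E[X_t^2] - (E[X_t])^2 = x_0^2 * exp(2 mu t) * (exp(sigma^2 t) - 1) = (64*exp(t/16) - 64)*exp(-t/2)/25.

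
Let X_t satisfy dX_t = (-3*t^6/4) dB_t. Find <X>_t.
<X>_t = 9*t^13/208

For an Itô process dX_t = a(t) dt + b(t) dB_t, the quadratic variation is <X>_t = int_0^t b(s)^2 ds (the drift term does not contribute). Here b(s) = -3*s^6/4, so
  b(s)^2 = 9*s^12/16.
Integrating from 0 to t:
  <X>_t = int_0^t (9*s^12/16) ds = 9*t^13/208.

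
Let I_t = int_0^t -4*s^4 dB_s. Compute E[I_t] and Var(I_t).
E[I_t] = 0; Var(I_t) = 16*t^9/9

The Itô integral of a deterministic integrand f(s) has mean 0 because each increment f(s) * (B_{s+ds} - B_s) has mean 0. By the Itô isometry:
  Var( int_0^t f(s) dB_s ) = E[ (int_0^t f(s) dB_s)^2 ] = int_0^t f(s)^2 ds.
Here f(s) = -4*s^4, so f(s)^2 = 16*s^8. Integrate:
  int_0^t (16*s^8) ds = 16*t^9/9.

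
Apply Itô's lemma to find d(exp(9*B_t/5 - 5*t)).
d(exp(9*B_t/5 - 5*t)) = (-169*exp(9*B_t/5 - 5*t)/50) dt + (9*exp(9*B_t/5 - 5*t)/5) dB_t

Itô's formula for f(t, x): d f(t, B_t) = (f_t + (1/2) f_xx) dt + f_x dB_t. Compute partials of f(t, x) = exp(-5*t + 9*x/5):
  f_t(t,x)  = -5*exp(-5*t + 9*x/5)
  f_x(t,x)  = 9*exp(-5*t + 9*x/5)/5
  f_xx(t,x) = 81*exp(-5*t + 9*x/5)/25
Assemble drift = f_t + (1/2) f_xx = -169*exp(-5*t + 9*x/5)/50 and diffusion = f_x = 9*exp(-5*t + 9*x/5)/5. Substituting x = B_t:
  d(exp(9*B_t/5 - 5*t)) = (-169*exp(9*B_t/5 - 5*t)/50) dt + (9*exp(9*B_t/5 - 5*t)/5) dB_t.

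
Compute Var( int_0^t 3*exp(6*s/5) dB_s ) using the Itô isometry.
Var = 15*exp(12*t/5)/4 - 15/4

The Itô integral of a deterministic integrand f(s) has mean 0 because each increment f(s) * (B_{s+ds} - B_s) has mean 0. By the Itô isometry:
  Var( int_0^t f(s) dB_s ) = E[ (int_0^t f(s) dB_s)^2 ] = int_0^t f(s)^2 ds.
Here f(s) = 3*exp(6*s/5), so f(s)^2 = 9*exp(12*s/5). Integrate:
  int_0^t (9*exp(12*s/5)) ds = 15*exp(12*t/5)/4 - 15/4.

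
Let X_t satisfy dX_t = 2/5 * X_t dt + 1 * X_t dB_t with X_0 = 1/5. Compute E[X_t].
E[X_t] = exp(2*t/5)/5

For GBM dX = mu X dt + sigma X dB with X_0 = x_0, apply Itô to Y = log X: dY = (mu - sigma^2/2) dt + sigma dB, so Y_t = log(x_0) + (mu - sigma^2/2) t + sigma B_t and hence X_t = x_0 * exp((mu - sigma^2/2) t + sigma B_t).
With mu = 2/5, sigma = 1, x_0 = 1/5, this gives:
  X_t = 1/5 * exp((-1/10) * t + (1) * B_t).
Since sigma*B_t ~ Normal(0, sigma^2 t), E[exp(sigma*B_t)] = exp(sigma^2 t / 2); so E[X_t] = x_0 * exp((mu - sigma^2/2) t) * exp(sigma^2 t / 2) = x_0 * exp(mu t) = exp(2*t/5)/5.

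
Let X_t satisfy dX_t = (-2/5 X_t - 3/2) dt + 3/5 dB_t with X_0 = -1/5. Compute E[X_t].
E[X_t] = -15/4 + 71*exp(-2*t/5)/20

Taking expectations and using E[dB_t] = 0, the mean m(t) = E[X_t] satisfies the ODE m'(t) = a m(t) + b with m(0) = x_0. With a = -2/5, b = -3/2, x_0 = -1/5, the solution is
  m(t) = x_0 * exp(a t) + (b/a) * (exp(a t) - 1)
       = (-1/5) * exp((-2/5) t) + ((-3/2)/(-2/5)) * (exp((-2/5) t) - 1)
       = -15/4 + 71*exp(-2*t/5)/20.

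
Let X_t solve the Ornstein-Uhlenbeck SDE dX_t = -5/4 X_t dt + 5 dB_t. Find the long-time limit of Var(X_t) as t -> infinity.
lim Var(X_t) = 10

The OU SDE dX = -theta X dt + sigma dB admits the integrating factor exp(theta t): d(exp(theta t) X_t) = sigma exp(theta t) dB_t. Integrating from 0 to t gives X_t = x_0 * exp(-theta t) + sigma * int_0^t exp(-theta (t-s)) dB_s for any initial x_0. The Itô integral has variance (by the Itô isometry) sigma^2 * int_0^t exp(-2 theta (t - s)) ds = sigma^2 * (1 - exp(-2 theta t)) / (2 theta), independent of x_0.
With theta = 5/4, sigma = 5:
  Var(X_t) = (5)^2 * (1 - exp(-2*5/4 t)) / (2 * 5/4) = 10 - 10*exp(-5*t/2).
As t -> infinity, exp(-2*5/4 t) -> 0, so the stationary variance is sigma^2 / (2 theta) = 10.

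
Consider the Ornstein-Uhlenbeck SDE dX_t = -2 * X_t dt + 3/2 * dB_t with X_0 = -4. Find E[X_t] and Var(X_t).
E[X_t] = -4*exp(-2*t); Var(X_t) = 9/16 - 9*exp(-4*t)/16

The OU SDE dX = -theta X dt + sigma dB admits the integrating factor exp(theta t): d(exp(theta t) X_t) = sigma exp(theta t) dB_t. Integrating from 0 to t:
  X_t = x_0 * exp(-theta t) + sigma * int_0^t exp(-theta (t-s)) dB_s.
The Itô integral has mean 0 and (by the Itô isometry) variance sigma^2 * int_0^t exp(-2 theta (t - s)) ds = sigma^2 * (1 - exp(-2 theta t)) / (2 theta).
With theta = 2, sigma = 3/2, x_0 = -4:
  E[X_t] = -4 * exp(-2 t) = -4*exp(-2*t)
  Var(X_t) = (3/2)^2 * (1 - exp(-2*2 t)) / (2 * 2) = 9/16 - 9*exp(-4*t)/16.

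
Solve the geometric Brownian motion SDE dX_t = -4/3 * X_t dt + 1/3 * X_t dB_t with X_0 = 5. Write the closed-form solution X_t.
X_t = 5 * exp((-25/18) * t + (1/3) * B_t)

For GBM dX = mu X dt + sigma X dB with X_0 = x_0, apply Itô to Y = log X: dY = (mu - sigma^2/2) dt + sigma dB, so Y_t = log(x_0) + (mu - sigma^2/2) t + sigma B_t and hence X_t = x_0 * exp((mu - sigma^2/2) t + sigma B_t).
With mu = -4/3, sigma = 1/3, x_0 = 5, this gives:
  X_t = 5 * exp((-25/18) * t + (1/3) * B_t).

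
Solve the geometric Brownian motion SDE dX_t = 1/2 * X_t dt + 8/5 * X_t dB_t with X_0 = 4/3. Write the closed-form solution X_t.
X_t = 4/3 * exp((-39/50) * t + (8/5) * B_t)

For GBM dX = mu X dt + sigma X dB with X_0 = x_0, apply Itô to Y = log X: dY = (mu - sigma^2/2) dt + sigma dB, so Y_t = log(x_0) + (mu - sigma^2/2) t + sigma B_t and hence X_t = x_0 * exp((mu - sigma^2/2) t + sigma B_t).
With mu = 1/2, sigma = 8/5, x_0 = 4/3, this gives:
  X_t = 4/3 * exp((-39/50) * t + (8/5) * B_t).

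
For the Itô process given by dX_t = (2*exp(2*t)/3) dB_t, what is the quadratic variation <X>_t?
<X>_t = exp(4*t)/9 - 1/9

For an Itô process dX_t = a(t) dt + b(t) dB_t, the quadratic variation is <X>_t = int_0^t b(s)^2 ds (the drift term does not contribute). Here b(s) = 2*exp(2*s)/3, so
  b(s)^2 = 4*exp(4*s)/9.
Integrating from 0 to t:
  <X>_t = int_0^t (4*exp(4*s)/9) ds = exp(4*t)/9 - 1/9.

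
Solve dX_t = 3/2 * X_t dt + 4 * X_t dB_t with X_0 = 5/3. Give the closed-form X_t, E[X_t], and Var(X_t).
X_t = 5/3 * exp((-13/2) t + (4) B_t); E[X_t] = 5*exp(3*t/2)/3; Var(X_t) = 25*(exp(16*t) - 1)*exp(3*t)/9

For GBM dX = mu X dt + sigma X dB with X_0 = x_0, apply Itô to Y = log X: dY = (mu - sigma^2/2) dt + sigma dB, so Y_t = log(x_0) + (mu - sigma^2/2) t + sigma B_t and hence X_t = x_0 * exp((mu - sigma^2/2) t + sigma B_t).
With mu = 3/2, sigma = 4, x_0 = 5/3, this gives:
  X_t = 5/3 * exp((-13/2) * t + (4) * B_t).
Since sigma*B_t ~ Normal(0, sigma^2 t), E[exp(sigma*B_t)] = exp(sigma^2 t / 2); so E[X_t] = x_0 * exp((mu - sigma^2/2) t) * exp(sigma^2 t / 2) = x_0 * exp(mu t) = 5*exp(3*t/2)/3.
Var(X_t) = E[X_t^2] - (E[X_t])^2 = x_0^2 * exp(2 mu t) * (exp(sigma^2 t) - 1) = 25*(exp(16*t) - 1)*exp(3*t)/9.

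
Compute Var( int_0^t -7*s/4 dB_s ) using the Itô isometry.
Var = 49*t^3/48

The Itô integral of a deterministic integrand f(s) has mean 0 because each increment f(s) * (B_{s+ds} - B_s) has mean 0. By the Itô isometry:
  Var( int_0^t f(s) dB_s ) = E[ (int_0^t f(s) dB_s)^2 ] = int_0^t f(s)^2 ds.
Here f(s) = -7*s/4, so f(s)^2 = 49*s^2/16. Integrate:
  int_0^t (49*s^2/16) ds = 49*t^3/48.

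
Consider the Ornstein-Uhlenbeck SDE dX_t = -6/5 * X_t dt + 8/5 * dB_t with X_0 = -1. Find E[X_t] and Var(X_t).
E[X_t] = -exp(-6*t/5); Var(X_t) = 16/15 - 16*exp(-12*t/5)/15

The OU SDE dX = -theta X dt + sigma dB admits the integrating factor exp(theta t): d(exp(theta t) X_t) = sigma exp(theta t) dB_t. Integrating from 0 to t:
  X_t = x_0 * exp(-theta t) + sigma * int_0^t exp(-theta (t-s)) dB_s.
The Itô integral has mean 0 and (by the Itô isometry) variance sigma^2 * int_0^t exp(-2 theta (t - s)) ds = sigma^2 * (1 - exp(-2 theta t)) / (2 theta).
With theta = 6/5, sigma = 8/5, x_0 = -1:
  E[X_t] = -1 * exp(-6/5 t) = -exp(-6*t/5)
  Var(X_t) = (8/5)^2 * (1 - exp(-2*6/5 t)) / (2 * 6/5) = 16/15 - 16*exp(-12*t/5)/15.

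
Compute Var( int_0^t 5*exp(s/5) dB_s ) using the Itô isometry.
Var = 125*exp(2*t/5)/2 - 125/2

The Itô integral of a deterministic integrand f(s) has mean 0 because each increment f(s) * (B_{s+ds} - B_s) has mean 0. By the Itô isometry:
  Var( int_0^t f(s) dB_s ) = E[ (int_0^t f(s) dB_s)^2 ] = int_0^t f(s)^2 ds.
Here f(s) = 5*exp(s/5), so f(s)^2 = 25*exp(2*s/5). Integrate:
  int_0^t (25*exp(2*s/5)) ds = 125*exp(2*t/5)/2 - 125/2.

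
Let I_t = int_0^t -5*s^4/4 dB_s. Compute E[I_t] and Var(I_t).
E[I_t] = 0; Var(I_t) = 25*t^9/144

The Itô integral of a deterministic integrand f(s) has mean 0 because each increment f(s) * (B_{s+ds} - B_s) has mean 0. By the Itô isometry:
  Var( int_0^t f(s) dB_s ) = E[ (int_0^t f(s) dB_s)^2 ] = int_0^t f(s)^2 ds.
Here f(s) = -5*s^4/4, so f(s)^2 = 25*s^8/16. Integrate:
  int_0^t (25*s^8/16) ds = 25*t^9/144.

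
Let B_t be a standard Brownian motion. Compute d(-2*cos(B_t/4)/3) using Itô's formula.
d(-2*cos(B_t/4)/3) = (cos(B_t/4)/48) dt + (sin(B_t/4)/6) dB_t

Itô's formula for f(B_t) gives d f(B_t) = f'(B_t) dB_t + (1/2) f''(B_t) dt. Compute derivatives of f(x) = -2*cos(x/4)/3:
  f'(x)  = sin(x/4)/6
  f''(x) = cos(x/4)/24
Substitute x = B_t and multiply the f'' term by 1/2:
  drift     = (1/2) * (cos(x/4)/24) evaluated at B_t = cos(B_t/4)/48
  diffusion = (sin(x/4)/6) evaluated at B_t = sin(B_t/4)/6
Therefore d(-2*cos(B_t/4)/3) = (cos(B_t/4)/48) dt + (sin(B_t/4)/6) dB_t.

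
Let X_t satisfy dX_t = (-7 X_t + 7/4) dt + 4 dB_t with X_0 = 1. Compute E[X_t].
E[X_t] = 1/4 + 3*exp(-7*t)/4

Taking expectations and using E[dB_t] = 0, the mean m(t) = E[X_t] satisfies the ODE m'(t) = a m(t) + b with m(0) = x_0. With a = -7, b = 7/4, x_0 = 1, the solution is
  m(t) = x_0 * exp(a t) + (b/a) * (exp(a t) - 1)
       = 1 * exp((-7) t) + ((7/4)/(-7)) * (exp((-7) t) - 1)
       = 1/4 + 3*exp(-7*t)/4.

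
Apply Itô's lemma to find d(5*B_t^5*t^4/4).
d(5*B_t^5*t^4/4) = (B_t^3*t^3*(5*B_t^2 + 25*t/2)) dt + (25*B_t^4*t^4/4) dB_t

Itô's formula for f(t, x): d f(t, B_t) = (f_t + (1/2) f_xx) dt + f_x dB_t. Compute partials of f(t, x) = 5*t^4*x^5/4:
  f_t(t,x)  = 5*t^3*x^5
  f_x(t,x)  = 25*t^4*x^4/4
  f_xx(t,x) = 25*t^4*x^3
Assemble drift = f_t + (1/2) f_xx = t^3*x^3*(25*t/2 + 5*x^2) and diffusion = f_x = 25*t^4*x^4/4. Substituting x = B_t:
  d(5*B_t^5*t^4/4) = (B_t^3*t^3*(5*B_t^2 + 25*t/2)) dt + (25*B_t^4*t^4/4) dB_t.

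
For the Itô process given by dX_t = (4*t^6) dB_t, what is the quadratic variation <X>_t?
<X>_t = 16*t^13/13

For an Itô process dX_t = a(t) dt + b(t) dB_t, the quadratic variation is <X>_t = int_0^t b(s)^2 ds (the drift term does not contribute). Here b(s) = 4*s^6, so
  b(s)^2 = 16*s^12.
Integrating from 0 to t:
  <X>_t = int_0^t (16*s^12) ds = 16*t^13/13.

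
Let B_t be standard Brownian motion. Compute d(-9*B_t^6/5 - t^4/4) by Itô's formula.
d(-9*B_t^6/5 - t^4/4) = (-27*B_t^4 - t^3) dt + (-54*B_t^5/5) dB_t

Itô's formula for f(t, x): d f(t, B_t) = (f_t + (1/2) f_xx) dt + f_x dB_t. Compute partials of f(t, x) = -t^4/4 - 9*x^6/5:
  f_t(t,x)  = -t^3
  f_x(t,x)  = -54*x^5/5
  f_xx(t,x) = -54*x^4
Assemble drift = f_t + (1/2) f_xx = -t^3 - 27*x^4 and diffusion = f_x = -54*x^5/5. Substituting x = B_t:
  d(-9*B_t^6/5 - t^4/4) = (-27*B_t^4 - t^3) dt + (-54*B_t^5/5) dB_t.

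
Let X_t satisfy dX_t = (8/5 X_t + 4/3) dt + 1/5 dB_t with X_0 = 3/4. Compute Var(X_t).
Var(X_t) = exp(16*t/5)/80 - 1/80

The variance V(t) = Var(X_t) satisfies V'(t) = 2 a V(t) + c^2 with V(0) = 0 (drift coefficient is linear in X, diffusion is constant). With a = 8/5, c = 1/5, the solution is
  V(t) = (c^2 / (2 a)) * (exp(2 a t) - 1)
       = ((1/5)^2 / (2*(8/5))) * (exp((16/5) t) - 1)
       = exp(16*t/5)/80 - 1/80.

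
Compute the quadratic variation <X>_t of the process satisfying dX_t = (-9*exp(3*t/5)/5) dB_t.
<X>_t = 27*exp(6*t/5)/10 - 27/10

For an Itô process dX_t = a(t) dt + b(t) dB_t, the quadratic variation is <X>_t = int_0^t b(s)^2 ds (the drift term does not contribute). Here b(s) = -9*exp(3*s/5)/5, so
  b(s)^2 = 81*exp(6*s/5)/25.
Integrating from 0 to t:
  <X>_t = int_0^t (81*exp(6*s/5)/25) ds = 27*exp(6*t/5)/10 - 27/10.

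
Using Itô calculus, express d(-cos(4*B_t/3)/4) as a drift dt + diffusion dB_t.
d(-cos(4*B_t/3)/4) = (2*cos(4*B_t/3)/9) dt + (sin(4*B_t/3)/3) dB_t

Itô's formula for f(B_t) gives d f(B_t) = f'(B_t) dB_t + (1/2) f''(B_t) dt. Compute derivatives of f(x) = -cos(4*x/3)/4:
  f'(x)  = sin(4*x/3)/3
  f''(x) = 4*cos(4*x/3)/9
Substitute x = B_t and multiply the f'' term by 1/2:
  drift     = (1/2) * (4*cos(4*x/3)/9) evaluated at B_t = 2*cos(4*B_t/3)/9
  diffusion = (sin(4*x/3)/3) evaluated at B_t = sin(4*B_t/3)/3
Therefore d(-cos(4*B_t/3)/4) = (2*cos(4*B_t/3)/9) dt + (sin(4*B_t/3)/3) dB_t.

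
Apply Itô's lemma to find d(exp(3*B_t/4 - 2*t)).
d(exp(3*B_t/4 - 2*t)) = (-55*exp(3*B_t/4 - 2*t)/32) dt + (3*exp(3*B_t/4 - 2*t)/4) dB_t

Itô's formula for f(t, x): d f(t, B_t) = (f_t + (1/2) f_xx) dt + f_x dB_t. Compute partials of f(t, x) = exp(-2*t + 3*x/4):
  f_t(t,x)  = -2*exp(-2*t + 3*x/4)
  f_x(t,x)  = 3*exp(-2*t + 3*x/4)/4
  f_xx(t,x) = 9*exp(-2*t + 3*x/4)/16
Assemble drift = f_t + (1/2) f_xx = -55*exp(-2*t + 3*x/4)/32 and diffusion = f_x = 3*exp(-2*t + 3*x/4)/4. Substituting x = B_t:
  d(exp(3*B_t/4 - 2*t)) = (-55*exp(3*B_t/4 - 2*t)/32) dt + (3*exp(3*B_t/4 - 2*t)/4) dB_t.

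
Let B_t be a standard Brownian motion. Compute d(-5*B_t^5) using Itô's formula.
d(-5*B_t^5) = (-50*B_t^3) dt + (-25*B_t^4) dB_t

Itô's formula for f(B_t) gives d f(B_t) = f'(B_t) dB_t + (1/2) f''(B_t) dt. Compute derivatives of f(x) = -5*x^5:
  f'(x)  = -25*x^4
  f''(x) = -100*x^3
Substitute x = B_t and multiply the f'' term by 1/2:
  drift     = (1/2) * (-100*x^3) evaluated at B_t = -50*B_t^3
  diffusion = (-25*x^4) evaluated at B_t = -25*B_t^4
Therefore d(-5*B_t^5) = (-50*B_t^3) dt + (-25*B_t^4) dB_t.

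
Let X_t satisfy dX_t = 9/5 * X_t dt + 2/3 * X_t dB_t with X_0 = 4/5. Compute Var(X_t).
Var(X_t) = 16*(exp(4*t/9) - 1)*exp(18*t/5)/25

For GBM dX = mu X dt + sigma X dB with X_0 = x_0, apply Itô to Y = log X: dY = (mu - sigma^2/2) dt + sigma dB, so Y_t = log(x_0) + (mu - sigma^2/2) t + sigma B_t and hence X_t = x_0 * exp((mu - sigma^2/2) t + sigma B_t).
With mu = 9/5, sigma = 2/3, x_0 = 4/5, this gives:
  X_t = 4/5 * exp((71/45) * t + (2/3) * B_t).
Since sigma*B_t ~ Normal(0, sigma^2 t), E[exp(sigma*B_t)] = exp(sigma^2 t / 2); so E[X_t] = x_0 * exp((mu - sigma^2/2) t) * exp(sigma^2 t / 2) = x_0 * exp(mu t) = 4*exp(9*t/5)/5.
Var(X_t) = E[X_t^2] - (E[X_t])^2 = x_0^2 * exp(2 mu t) * (exp(sigma^2 t) - 1) = 16*(exp(4*t/9) - 1)*exp(18*t/5)/25.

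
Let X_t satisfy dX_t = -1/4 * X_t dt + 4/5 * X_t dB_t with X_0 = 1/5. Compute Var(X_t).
Var(X_t) = (exp(16*t/25) - 1)*exp(-t/2)/25

For GBM dX = mu X dt + sigma X dB with X_0 = x_0, apply Itô to Y = log X: dY = (mu - sigma^2/2) dt + sigma dB, so Y_t = log(x_0) + (mu - sigma^2/2) t + sigma B_t and hence X_t = x_0 * exp((mu - sigma^2/2) t + sigma B_t).
With mu = -1/4, sigma = 4/5, x_0 = 1/5, this gives:
  X_t = 1/5 * exp((-57/100) * t + (4/5) * B_t).
Since sigma*B_t ~ Normal(0, sigma^2 t), E[exp(sigma*B_t)] = exp(sigma^2 t / 2); so E[X_t] = x_0 * exp((mu - sigma^2/2) t) * exp(sigma^2 t / 2) = x_0 * exp(mu t) = exp(-t/4)/5.
Var(X_t) = E[X_t^2] - (E[X_t])^2 = x_0^2 * exp(2 mu t) * (exp(sigma^2 t) - 1) = (exp(16*t/25) - 1)*exp(-t/2)/25.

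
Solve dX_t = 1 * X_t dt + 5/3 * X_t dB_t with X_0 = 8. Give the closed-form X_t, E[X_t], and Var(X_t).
X_t = 8 * exp((-7/18) t + (5/3) B_t); E[X_t] = 8*exp(t); Var(X_t) = 64*(exp(25*t/9) - 1)*exp(2*t)

For GBM dX = mu X dt + sigma X dB with X_0 = x_0, apply Itô to Y = log X: dY = (mu - sigma^2/2) dt + sigma dB, so Y_t = log(x_0) + (mu - sigma^2/2) t + sigma B_t and hence X_t = x_0 * exp((mu - sigma^2/2) t + sigma B_t).
With mu = 1, sigma = 5/3, x_0 = 8, this gives:
  X_t = 8 * exp((-7/18) * t + (5/3) * B_t).
Since sigma*B_t ~ Normal(0, sigma^2 t), E[exp(sigma*B_t)] = exp(sigma^2 t / 2); so E[X_t] = x_0 * exp((mu - sigma^2/2) t) * exp(sigma^2 t / 2) = x_0 * exp(mu t) = 8*exp(t).
Var(X_t) = E[X_t^2] - (E[X_t])^2 = x_0^2 * exp(2 mu t) * (exp(sigma^2 t) - 1) = 64*(exp(25*t/9) - 1)*exp(2*t).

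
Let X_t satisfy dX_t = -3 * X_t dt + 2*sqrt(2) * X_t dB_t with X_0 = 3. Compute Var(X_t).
Var(X_t) = (9*exp(8*t) - 9)*exp(-6*t)

For GBM dX = mu X dt + sigma X dB with X_0 = x_0, apply Itô to Y = log X: dY = (mu - sigma^2/2) dt + sigma dB, so Y_t = log(x_0) + (mu - sigma^2/2) t + sigma B_t and hence X_t = x_0 * exp((mu - sigma^2/2) t + sigma B_t).
With mu = -3, sigma = 2*sqrt(2), x_0 = 3, this gives:
  X_t = 3 * exp((-7) * t + (2*sqrt(2)) * B_t).
Since sigma*B_t ~ Normal(0, sigma^2 t), E[exp(sigma*B_t)] = exp(sigma^2 t / 2); so E[X_t] = x_0 * exp((mu - sigma^2/2) t) * exp(sigma^2 t / 2) = x_0 * exp(mu t) = 3*exp(-3*t).
Var(X_t) = E[X_t^2] - (E[X_t])^2 = x_0^2 * exp(2 mu t) * (exp(sigma^2 t) - 1) = (9*exp(8*t) - 9)*exp(-6*t).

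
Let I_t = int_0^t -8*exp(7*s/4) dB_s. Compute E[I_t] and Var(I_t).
E[I_t] = 0; Var(I_t) = 128*exp(7*t/2)/7 - 128/7

The Itô integral of a deterministic integrand f(s) has mean 0 because each increment f(s) * (B_{s+ds} - B_s) has mean 0. By the Itô isometry:
  Var( int_0^t f(s) dB_s ) = E[ (int_0^t f(s) dB_s)^2 ] = int_0^t f(s)^2 ds.
Here f(s) = -8*exp(7*s/4), so f(s)^2 = 64*exp(7*s/2). Integrate:
  int_0^t (64*exp(7*s/2)) ds = 128*exp(7*t/2)/7 - 128/7.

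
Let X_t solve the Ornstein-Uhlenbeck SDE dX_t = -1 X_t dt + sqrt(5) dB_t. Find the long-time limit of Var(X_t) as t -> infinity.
lim Var(X_t) = 5/2

The OU SDE dX = -theta X dt + sigma dB admits the integrating factor exp(theta t): d(exp(theta t) X_t) = sigma exp(theta t) dB_t. Integrating from 0 to t gives X_t = x_0 * exp(-theta t) + sigma * int_0^t exp(-theta (t-s)) dB_s for any initial x_0. The Itô integral has variance (by the Itô isometry) sigma^2 * int_0^t exp(-2 theta (t - s)) ds = sigma^2 * (1 - exp(-2 theta t)) / (2 theta), independent of x_0.
With theta = 1, sigma = sqrt(5):
  Var(X_t) = (sqrt(5))^2 * (1 - exp(-2*1 t)) / (2 * 1) = 5/2 - 5*exp(-2*t)/2.
As t -> infinity, exp(-2*1 t) -> 0, so the stationary variance is sigma^2 / (2 theta) = 5/2.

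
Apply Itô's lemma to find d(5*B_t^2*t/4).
d(5*B_t^2*t/4) = (5*B_t^2/4 + 5*t/4) dt + (5*B_t*t/2) dB_t

Itô's formula for f(t, x): d f(t, B_t) = (f_t + (1/2) f_xx) dt + f_x dB_t. Compute partials of f(t, x) = 5*t*x^2/4:
  f_t(t,x)  = 5*x^2/4
  f_x(t,x)  = 5*t*x/2
  f_xx(t,x) = 5*t/2
Assemble drift = f_t + (1/2) f_xx = 5*t/4 + 5*x^2/4 and diffusion = f_x = 5*t*x/2. Substituting x = B_t:
  d(5*B_t^2*t/4) = (5*B_t^2/4 + 5*t/4) dt + (5*B_t*t/2) dB_t.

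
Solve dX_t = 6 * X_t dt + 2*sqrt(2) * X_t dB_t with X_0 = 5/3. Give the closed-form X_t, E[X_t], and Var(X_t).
X_t = 5/3 * exp((2) t + (2*sqrt(2)) B_t); E[X_t] = 5*exp(6*t)/3; Var(X_t) = 25*(exp(8*t) - 1)*exp(12*t)/9

For GBM dX = mu X dt + sigma X dB with X_0 = x_0, apply Itô to Y = log X: dY = (mu - sigma^2/2) dt + sigma dB, so Y_t = log(x_0) + (mu - sigma^2/2) t + sigma B_t and hence X_t = x_0 * exp((mu - sigma^2/2) t + sigma B_t).
With mu = 6, sigma = 2*sqrt(2), x_0 = 5/3, this gives:
  X_t = 5/3 * exp((2) * t + (2*sqrt(2)) * B_t).
Since sigma*B_t ~ Normal(0, sigma^2 t), E[exp(sigma*B_t)] = exp(sigma^2 t / 2); so E[X_t] = x_0 * exp((mu - sigma^2/2) t) * exp(sigma^2 t / 2) = x_0 * exp(mu t) = 5*exp(6*t)/3.
Var(X_t) = E[X_t^2] - (E[X_t])^2 = x_0^2 * exp(2 mu t) * (exp(sigma^2 t) - 1) = 25*(exp(8*t) - 1)*exp(12*t)/9.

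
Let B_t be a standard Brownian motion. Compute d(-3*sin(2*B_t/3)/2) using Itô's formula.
d(-3*sin(2*B_t/3)/2) = (sin(2*B_t/3)/3) dt + (-cos(2*B_t/3)) dB_t

Itô's formula for f(B_t) gives d f(B_t) = f'(B_t) dB_t + (1/2) f''(B_t) dt. Compute derivatives of f(x) = -3*sin(2*x/3)/2:
  f'(x)  = -cos(2*x/3)
  f''(x) = 2*sin(2*x/3)/3
Substitute x = B_t and multiply the f'' term by 1/2:
  drift     = (1/2) * (2*sin(2*x/3)/3) evaluated at B_t = sin(2*B_t/3)/3
  diffusion = (-cos(2*x/3)) evaluated at B_t = -cos(2*B_t/3)
Therefore d(-3*sin(2*B_t/3)/2) = (sin(2*B_t/3)/3) dt + (-cos(2*B_t/3)) dB_t.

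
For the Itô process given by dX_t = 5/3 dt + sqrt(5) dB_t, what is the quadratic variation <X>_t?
<X>_t = 5*t

For an Itô process dX_t = a(t) dt + b(t) dB_t, the quadratic variation is <X>_t = int_0^t b(s)^2 ds (the drift term does not contribute). Here b(s) = sqrt(5), so
  b(s)^2 = 5.
Integrating from 0 to t:
  <X>_t = int_0^t (5) ds = 5*t.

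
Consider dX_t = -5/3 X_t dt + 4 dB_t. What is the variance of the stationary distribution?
lim Var(X_t) = 24/5

The OU SDE dX = -theta X dt + sigma dB admits the integrating factor exp(theta t): d(exp(theta t) X_t) = sigma exp(theta t) dB_t. Integrating from 0 to t gives X_t = x_0 * exp(-theta t) + sigma * int_0^t exp(-theta (t-s)) dB_s for any initial x_0. The Itô integral has variance (by the Itô isometry) sigma^2 * int_0^t exp(-2 theta (t - s)) ds = sigma^2 * (1 - exp(-2 theta t)) / (2 theta), independent of x_0.
With theta = 5/3, sigma = 4:
  Var(X_t) = (4)^2 * (1 - exp(-2*5/3 t)) / (2 * 5/3) = 24/5 - 24*exp(-10*t/3)/5.
As t -> infinity, exp(-2*5/3 t) -> 0, so the stationary variance is sigma^2 / (2 theta) = 24/5.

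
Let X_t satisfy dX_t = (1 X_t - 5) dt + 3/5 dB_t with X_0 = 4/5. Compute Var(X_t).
Var(X_t) = 9*exp(2*t)/50 - 9/50

The variance V(t) = Var(X_t) satisfies V'(t) = 2 a V(t) + c^2 with V(0) = 0 (drift coefficient is linear in X, diffusion is constant). With a = 1, c = 3/5, the solution is
  V(t) = (c^2 / (2 a)) * (exp(2 a t) - 1)
       = ((3/5)^2 / (2*1)) * (exp(2 t) - 1)
       = 9*exp(2*t)/50 - 9/50.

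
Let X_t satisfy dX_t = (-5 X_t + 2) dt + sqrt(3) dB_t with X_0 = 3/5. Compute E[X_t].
E[X_t] = 2/5 + exp(-5*t)/5

Taking expectations and using E[dB_t] = 0, the mean m(t) = E[X_t] satisfies the ODE m'(t) = a m(t) + b with m(0) = x_0. With a = -5, b = 2, x_0 = 3/5, the solution is
  m(t) = x_0 * exp(a t) + (b/a) * (exp(a t) - 1)
       = (3/5) * exp((-5) t) + (2/(-5)) * (exp((-5) t) - 1)
       = 2/5 + exp(-5*t)/5.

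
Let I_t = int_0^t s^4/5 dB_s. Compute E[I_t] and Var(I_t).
E[I_t] = 0; Var(I_t) = t^9/225

The Itô integral of a deterministic integrand f(s) has mean 0 because each increment f(s) * (B_{s+ds} - B_s) has mean 0. By the Itô isometry:
  Var( int_0^t f(s) dB_s ) = E[ (int_0^t f(s) dB_s)^2 ] = int_0^t f(s)^2 ds.
Here f(s) = s^4/5, so f(s)^2 = s^8/25. Integrate:
  int_0^t (s^8/25) ds = t^9/225.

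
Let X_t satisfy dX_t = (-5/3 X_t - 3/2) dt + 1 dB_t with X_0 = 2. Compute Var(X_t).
Var(X_t) = 3/10 - 3*exp(-10*t/3)/10

The variance V(t) = Var(X_t) satisfies V'(t) = 2 a V(t) + c^2 with V(0) = 0 (drift coefficient is linear in X, diffusion is constant). With a = -5/3, c = 1, the solution is
  V(t) = (c^2 / (2 a)) * (exp(2 a t) - 1)
       = (1^2 / (2*(-5/3))) * (exp((-10/3) t) - 1)
       = 3/10 - 3*exp(-10*t/3)/10.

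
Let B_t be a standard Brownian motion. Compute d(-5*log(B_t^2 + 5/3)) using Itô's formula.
d(-5*log(B_t^2 + 5/3)) = (15*(3*B_t^2 - 5)/(3*B_t^2 + 5)^2) dt + (-30*B_t/(3*B_t^2 + 5)) dB_t

Itô's formula for f(B_t) gives d f(B_t) = f'(B_t) dB_t + (1/2) f''(B_t) dt. Compute derivatives of f(x) = -5*log(x^2 + 5/3):
  f'(x)  = -30*x/(3*x^2 + 5)
  f''(x) = 30*(3*x^2 - 5)/(3*x^2 + 5)^2
Substitute x = B_t and multiply the f'' term by 1/2:
  drift     = (1/2) * (30*(3*x^2 - 5)/(3*x^2 + 5)^2) evaluated at B_t = 15*(3*B_t^2 - 5)/(3*B_t^2 + 5)^2
  diffusion = (-30*x/(3*x^2 + 5)) evaluated at B_t = -30*B_t/(3*B_t^2 + 5)
Therefore d(-5*log(B_t^2 + 5/3)) = (15*(3*B_t^2 - 5)/(3*B_t^2 + 5)^2) dt + (-30*B_t/(3*B_t^2 + 5)) dB_t.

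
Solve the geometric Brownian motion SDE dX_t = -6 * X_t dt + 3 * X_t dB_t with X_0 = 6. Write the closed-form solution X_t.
X_t = 6 * exp((-21/2) * t + (3) * B_t)

For GBM dX = mu X dt + sigma X dB with X_0 = x_0, apply Itô to Y = log X: dY = (mu - sigma^2/2) dt + sigma dB, so Y_t = log(x_0) + (mu - sigma^2/2) t + sigma B_t and hence X_t = x_0 * exp((mu - sigma^2/2) t + sigma B_t).
With mu = -6, sigma = 3, x_0 = 6, this gives:
  X_t = 6 * exp((-21/2) * t + (3) * B_t).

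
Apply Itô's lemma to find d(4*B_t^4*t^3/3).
d(4*B_t^4*t^3/3) = (4*B_t^2*t^2*(B_t^2 + 2*t)) dt + (16*B_t^3*t^3/3) dB_t

Itô's formula for f(t, x): d f(t, B_t) = (f_t + (1/2) f_xx) dt + f_x dB_t. Compute partials of f(t, x) = 4*t^3*x^4/3:
  f_t(t,x)  = 4*t^2*x^4
  f_x(t,x)  = 16*t^3*x^3/3
  f_xx(t,x) = 16*t^3*x^2
Assemble drift = f_t + (1/2) f_xx = 4*t^2*x^2*(2*t + x^2) and diffusion = f_x = 16*t^3*x^3/3. Substituting x = B_t:
  d(4*B_t^4*t^3/3) = (4*B_t^2*t^2*(B_t^2 + 2*t)) dt + (16*B_t^3*t^3/3) dB_t.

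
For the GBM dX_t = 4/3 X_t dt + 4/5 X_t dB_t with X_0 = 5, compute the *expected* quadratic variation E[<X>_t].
E[<X>_t] = 150*exp(248*t/75)/31 - 150/31

<X>_t = int_0^t ((4/5) * X_s)^2 ds. Taking expectation inside the integral: E[<X>_t] = (4/5)^2 * int_0^t E[X_s^2] ds. For GBM, E[X_s^2] = x_0^2 * exp((2 mu + sigma^2) s). Integrating:
  E[<X>_t] = (4/5)^2 * 5^2 * (exp((2*(4/3) + (4/5)^2) t) - 1) / (2*(4/3) + (4/5)^2)
           = (4/5)^2 * 5^2 * (exp((248/75) t) - 1) / (248/75) = 150*exp(248*t/75)/31 - 150/31.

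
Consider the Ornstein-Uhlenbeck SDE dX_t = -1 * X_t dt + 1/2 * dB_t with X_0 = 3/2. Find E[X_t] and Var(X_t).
E[X_t] = 3*exp(-t)/2; Var(X_t) = 1/8 - exp(-2*t)/8

The OU SDE dX = -theta X dt + sigma dB admits the integrating factor exp(theta t): d(exp(theta t) X_t) = sigma exp(theta t) dB_t. Integrating from 0 to t:
  X_t = x_0 * exp(-theta t) + sigma * int_0^t exp(-theta (t-s)) dB_s.
The Itô integral has mean 0 and (by the Itô isometry) variance sigma^2 * int_0^t exp(-2 theta (t - s)) ds = sigma^2 * (1 - exp(-2 theta t)) / (2 theta).
With theta = 1, sigma = 1/2, x_0 = 3/2:
  E[X_t] = 3/2 * exp(-1 t) = 3*exp(-t)/2
  Var(X_t) = (1/2)^2 * (1 - exp(-2*1 t)) / (2 * 1) = 1/8 - exp(-2*t)/8.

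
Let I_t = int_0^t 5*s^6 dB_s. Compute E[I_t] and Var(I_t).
E[I_t] = 0; Var(I_t) = 25*t^13/13

The Itô integral of a deterministic integrand f(s) has mean 0 because each increment f(s) * (B_{s+ds} - B_s) has mean 0. By the Itô isometry:
  Var( int_0^t f(s) dB_s ) = E[ (int_0^t f(s) dB_s)^2 ] = int_0^t f(s)^2 ds.
Here f(s) = 5*s^6, so f(s)^2 = 25*s^12. Integrate:
  int_0^t (25*s^12) ds = 25*t^13/13.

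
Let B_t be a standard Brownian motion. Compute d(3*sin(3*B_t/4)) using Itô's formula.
d(3*sin(3*B_t/4)) = (-27*sin(3*B_t/4)/32) dt + (9*cos(3*B_t/4)/4) dB_t

Itô's formula for f(B_t) gives d f(B_t) = f'(B_t) dB_t + (1/2) f''(B_t) dt. Compute derivatives of f(x) = 3*sin(3*x/4):
  f'(x)  = 9*cos(3*x/4)/4
  f''(x) = -27*sin(3*x/4)/16
Substitute x = B_t and multiply the f'' term by 1/2:
  drift     = (1/2) * (-27*sin(3*x/4)/16) evaluated at B_t = -27*sin(3*B_t/4)/32
  diffusion = (9*cos(3*x/4)/4) evaluated at B_t = 9*cos(3*B_t/4)/4
Therefore d(3*sin(3*B_t/4)) = (-27*sin(3*B_t/4)/32) dt + (9*cos(3*B_t/4)/4) dB_t.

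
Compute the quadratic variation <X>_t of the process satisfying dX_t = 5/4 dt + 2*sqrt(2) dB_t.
<X>_t = 8*t

For an Itô process dX_t = a(t) dt + b(t) dB_t, the quadratic variation is <X>_t = int_0^t b(s)^2 ds (the drift term does not contribute). Here b(s) = 2*sqrt(2), so
  b(s)^2 = 8.
Integrating from 0 to t:
  <X>_t = int_0^t (8) ds = 8*t.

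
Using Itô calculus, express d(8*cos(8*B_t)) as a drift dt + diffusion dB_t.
d(8*cos(8*B_t)) = (-256*cos(8*B_t)) dt + (-64*sin(8*B_t)) dB_t

Itô's formula for f(B_t) gives d f(B_t) = f'(B_t) dB_t + (1/2) f''(B_t) dt. Compute derivatives of f(x) = 8*cos(8*x):
  f'(x)  = -64*sin(8*x)
  f''(x) = -512*cos(8*x)
Substitute x = B_t and multiply the f'' term by 1/2:
  drift     = (1/2) * (-512*cos(8*x)) evaluated at B_t = -256*cos(8*B_t)
  diffusion = (-64*sin(8*x)) evaluated at B_t = -64*sin(8*B_t)
Therefore d(8*cos(8*B_t)) = (-256*cos(8*B_t)) dt + (-64*sin(8*B_t)) dB_t.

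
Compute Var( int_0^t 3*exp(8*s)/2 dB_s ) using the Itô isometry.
Var = 9*exp(16*t)/64 - 9/64

The Itô integral of a deterministic integrand f(s) has mean 0 because each increment f(s) * (B_{s+ds} - B_s) has mean 0. By the Itô isometry:
  Var( int_0^t f(s) dB_s ) = E[ (int_0^t f(s) dB_s)^2 ] = int_0^t f(s)^2 ds.
Here f(s) = 3*exp(8*s)/2, so f(s)^2 = 9*exp(16*s)/4. Integrate:
  int_0^t (9*exp(16*s)/4) ds = 9*exp(16*t)/64 - 9/64.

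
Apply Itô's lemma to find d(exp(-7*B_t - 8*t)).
d(exp(-7*B_t - 8*t)) = (33*exp(-7*B_t - 8*t)/2) dt + (-7*exp(-7*B_t - 8*t)) dB_t

Itô's formula for f(t, x): d f(t, B_t) = (f_t + (1/2) f_xx) dt + f_x dB_t. Compute partials of f(t, x) = exp(-8*t - 7*x):
  f_t(t,x)  = -8*exp(-8*t - 7*x)
  f_x(t,x)  = -7*exp(-8*t - 7*x)
  f_xx(t,x) = 49*exp(-8*t - 7*x)
Assemble drift = f_t + (1/2) f_xx = 33*exp(-8*t - 7*x)/2 and diffusion = f_x = -7*exp(-8*t - 7*x). Substituting x = B_t:
  d(exp(-7*B_t - 8*t)) = (33*exp(-7*B_t - 8*t)/2) dt + (-7*exp(-7*B_t - 8*t)) dB_t.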